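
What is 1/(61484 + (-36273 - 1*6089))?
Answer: 1/19122 ≈ 5.2296e-5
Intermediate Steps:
1/(61484 + (-36273 - 1*6089)) = 1/(61484 + (-36273 - 6089)) = 1/(61484 - 42362) = 1/19122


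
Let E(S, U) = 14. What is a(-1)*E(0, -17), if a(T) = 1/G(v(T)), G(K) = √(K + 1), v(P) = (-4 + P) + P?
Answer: -14*I*√5/5 ≈ -6.261*I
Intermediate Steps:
v(P) = -4 + 2*P
G(K) = √(1 + K)
a(T) = (-3 + 2*T)^(-½) (a(T) = 1/(√(1 + (-4 + 2*T))) = 1/(√(-3 + 2*T)) = (-3 + 2*T)^(-½))
a(-1)*E(0, -17) = 14/√(-3 + 2*(-1)) = 14/√(-3 - 2) = 14/√(-5) = -I*√5/5*14 = -14*I*√5/5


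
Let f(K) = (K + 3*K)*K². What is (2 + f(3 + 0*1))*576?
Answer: 63360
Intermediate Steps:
f(K) = 4*K³ (f(K) = (4*K)*K² = 4*K³)
(2 + f(3 + 0*1))*576 = (2 + 4*(3 + 0*1)³)*576 = (2 + 4*(3 + 0)³)*576 = (2 + 4*3³)*576 = (2 + 4*27)*576 = (2 + 108)*576 = 110*576 = 63360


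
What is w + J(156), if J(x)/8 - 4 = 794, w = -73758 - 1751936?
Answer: -1819310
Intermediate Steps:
w = -1825694
J(x) = 6384 (J(x) = 32 + 8*794 = 32 + 6352 = 6384)
w + J(156) = -1825694 + 6384 = -1819310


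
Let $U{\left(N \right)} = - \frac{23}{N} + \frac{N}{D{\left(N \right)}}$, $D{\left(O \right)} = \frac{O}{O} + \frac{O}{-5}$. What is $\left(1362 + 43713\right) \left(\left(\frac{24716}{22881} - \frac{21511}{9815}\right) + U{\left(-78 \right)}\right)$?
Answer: $- \frac{617863617667005}{2485318966} \approx -2.4861 \cdot 10^{5}$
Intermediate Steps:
$D{\left(O \right)} = 1 - \frac{O}{5}$ ($D{\left(O \right)} = 1 + O \left(- \frac{1}{5}\right) = 1 - \frac{O}{5}$)
$U{\left(N \right)} = - \frac{23}{N} + \frac{N}{1 - \frac{N}{5}}$
$\left(1362 + 43713\right) \left(\left(\frac{24716}{22881} - \frac{21511}{9815}\right) + U{\left(-78 \right)}\right) = \left(1362 + 43713\right) \left(\left(\frac{24716}{22881} - \frac{21511}{9815}\right) + \frac{115 - -1794 - 5 \left(-78\right)^{2}}{\left(-78\right) \left(-5 - 78\right)}\right) = 45075 \left(\left(24716 \cdot \frac{1}{22881} - \frac{21511}{9815}\right) - \frac{115 + 1794 - 30420}{78 \left(-83\right)}\right) = 45075 \left(\left(\frac{24716}{22881} - \frac{21511}{9815}\right) - - \frac{115 + 1794 - 30420}{6474}\right) = 45075 \left(- \frac{249605651}{224577015} - \left(- \frac{1}{6474}\right) \left(-28511\right)\right) = 45075 \left(- \frac{249605651}{224577015} - \frac{28511}{6474}\right) = 45075 \left(- \frac{68537284267}{12426594830}\right) = - \frac{617863617667005}{2485318966}$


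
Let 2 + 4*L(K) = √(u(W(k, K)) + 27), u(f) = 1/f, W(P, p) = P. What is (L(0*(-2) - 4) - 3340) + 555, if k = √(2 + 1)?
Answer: -5571/2 + √(243 + 3*√3)/12 ≈ -2784.2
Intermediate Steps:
k = √3 ≈ 1.7320
L(K) = -½ + √(27 + √3/3)/4 (L(K) = -½ + √(1/(√3) + 27)/4 = -½ + √(√3/3 + 27)/4 = -½ + √(27 + √3/3)/4)
(L(0*(-2) - 4) - 3340) + 555 = ((-½ + √(243 + 3*√3)/12) - 3340) + 555 = (-6681/2 + √(243 + 3*√3)/12) + 555 = -5571/2 + √(243 + 3*√3)/12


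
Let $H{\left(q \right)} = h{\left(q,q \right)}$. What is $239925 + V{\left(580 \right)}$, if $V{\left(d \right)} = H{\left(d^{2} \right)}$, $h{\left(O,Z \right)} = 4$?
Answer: $239929$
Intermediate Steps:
$H{\left(q \right)} = 4$
$V{\left(d \right)} = 4$
$239925 + V{\left(580 \right)} = 239925 + 4 = 239929$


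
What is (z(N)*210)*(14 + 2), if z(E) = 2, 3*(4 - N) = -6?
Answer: 6720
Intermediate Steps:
N = 6 (N = 4 - 1/3*(-6) = 4 + 2 = 6)
(z(N)*210)*(14 + 2) = (2*210)*(14 + 2) = 420*16 = 6720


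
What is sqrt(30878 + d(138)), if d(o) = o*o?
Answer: sqrt(49922) ≈ 223.43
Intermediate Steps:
d(o) = o**2
sqrt(30878 + d(138)) = sqrt(30878 + 138**2) = sqrt(30878 + 19044) = sqrt(49922)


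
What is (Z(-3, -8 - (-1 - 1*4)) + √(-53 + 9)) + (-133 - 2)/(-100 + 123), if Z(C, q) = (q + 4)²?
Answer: -112/23 + 2*I*√11 ≈ -4.8696 + 6.6332*I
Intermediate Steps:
Z(C, q) = (4 + q)²
(Z(-3, -8 - (-1 - 1*4)) + √(-53 + 9)) + (-133 - 2)/(-100 + 123) = ((4 + (-8 - (-1 - 1*4)))² + √(-53 + 9)) + (-133 - 2)/(-100 + 123) = ((4 + (-8 - (-1 - 4)))² + √(-44)) - 135/23 = ((4 + (-8 - 1*(-5)))² + 2*I*√11) - 135*1/23 = ((4 + (-8 + 5))² + 2*I*√11) - 135/23 = ((4 - 3)² + 2*I*√11) - 135/23 = (1² + 2*I*√11) - 135/23 = (1 + 2*I*√11) - 135/23 = -112/23 + 2*I*√11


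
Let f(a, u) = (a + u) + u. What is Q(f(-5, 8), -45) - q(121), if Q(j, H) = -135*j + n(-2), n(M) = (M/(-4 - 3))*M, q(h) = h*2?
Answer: -12093/7 ≈ -1727.6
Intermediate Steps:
f(a, u) = a + 2*u
q(h) = 2*h
n(M) = -M²/7 (n(M) = (M/(-7))*M = (-M/7)*M = -M²/7)
Q(j, H) = -4/7 - 135*j (Q(j, H) = -135*j - ⅐*(-2)² = -135*j - ⅐*4 = -135*j - 4/7 = -4/7 - 135*j)
Q(f(-5, 8), -45) - q(121) = (-4/7 - 135*(-5 + 2*8)) - 2*121 = (-4/7 - 135*(-5 + 16)) - 1*242 = (-4/7 - 135*11) - 242 = (-4/7 - 1485) - 242 = -10399/7 - 242 = -12093/7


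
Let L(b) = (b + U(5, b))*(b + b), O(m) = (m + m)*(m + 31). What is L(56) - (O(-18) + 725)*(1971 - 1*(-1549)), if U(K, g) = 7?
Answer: -897584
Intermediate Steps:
O(m) = 2*m*(31 + m) (O(m) = (2*m)*(31 + m) = 2*m*(31 + m))
L(b) = 2*b*(7 + b) (L(b) = (b + 7)*(b + b) = (7 + b)*(2*b) = 2*b*(7 + b))
L(56) - (O(-18) + 725)*(1971 - 1*(-1549)) = 2*56*(7 + 56) - (2*(-18)*(31 - 18) + 725)*(1971 - 1*(-1549)) = 2*56*63 - (2*(-18)*13 + 725)*(1971 + 1549) = 7056 - (-468 + 725)*3520 = 7056 - 257*3520 = 7056 - 1*904640 = 7056 - 904640 = -897584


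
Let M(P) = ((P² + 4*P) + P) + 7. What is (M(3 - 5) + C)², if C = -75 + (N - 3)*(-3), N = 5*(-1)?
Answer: 2500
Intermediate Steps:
N = -5
C = -51 (C = -75 + (-5 - 3)*(-3) = -75 - 8*(-3) = -75 + 24 = -51)
M(P) = 7 + P² + 5*P (M(P) = (P² + 5*P) + 7 = 7 + P² + 5*P)
(M(3 - 5) + C)² = ((7 + (3 - 5)² + 5*(3 - 5)) - 51)² = ((7 + (-2)² + 5*(-2)) - 51)² = ((7 + 4 - 10) - 51)² = (1 - 51)² = (-50)² = 2500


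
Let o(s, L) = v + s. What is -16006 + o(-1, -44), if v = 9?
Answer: -15998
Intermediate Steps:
o(s, L) = 9 + s
-16006 + o(-1, -44) = -16006 + (9 - 1) = -16006 + 8 = -15998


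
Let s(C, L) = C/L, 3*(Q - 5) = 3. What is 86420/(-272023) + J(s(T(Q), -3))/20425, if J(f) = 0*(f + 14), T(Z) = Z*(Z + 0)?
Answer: -86420/272023 ≈ -0.31769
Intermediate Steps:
Q = 6 (Q = 5 + (⅓)*3 = 5 + 1 = 6)
T(Z) = Z² (T(Z) = Z*Z = Z²)
J(f) = 0 (J(f) = 0*(14 + f) = 0)
86420/(-272023) + J(s(T(Q), -3))/20425 = 86420/(-272023) + 0/20425 = 86420*(-1/272023) + 0*(1/20425) = -86420/272023 + 0 = -86420/272023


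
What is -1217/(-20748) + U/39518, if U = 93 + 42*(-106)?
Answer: -21173563/409959732 ≈ -0.051648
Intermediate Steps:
U = -4359 (U = 93 - 4452 = -4359)
-1217/(-20748) + U/39518 = -1217/(-20748) - 4359/39518 = -1217*(-1/20748) - 4359*1/39518 = 1217/20748 - 4359/39518 = -21173563/409959732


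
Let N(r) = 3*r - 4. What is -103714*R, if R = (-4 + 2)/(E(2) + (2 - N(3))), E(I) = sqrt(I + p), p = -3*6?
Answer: -622284/25 - 829712*I/25 ≈ -24891.0 - 33189.0*I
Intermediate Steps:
N(r) = -4 + 3*r
p = -18
E(I) = sqrt(-18 + I) (E(I) = sqrt(I - 18) = sqrt(-18 + I))
R = -2*(-3 - 4*I)/25 (R = (-4 + 2)/(sqrt(-18 + 2) + (2 - (-4 + 3*3))) = -2/(sqrt(-16) + (2 - (-4 + 9))) = -2/(4*I + (2 - 1*5)) = -2/(4*I + (2 - 5)) = -2/(4*I - 3) = -2*(-3 - 4*I)/25 ≈ 0.24 + 0.32*I)
-103714*R = -103714*(6/25 + 8*I/25) = -622284/25 - 829712*I/25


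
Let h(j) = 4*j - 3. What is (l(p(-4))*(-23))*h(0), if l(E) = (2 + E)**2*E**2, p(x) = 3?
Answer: 15525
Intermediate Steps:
l(E) = E**2*(2 + E)**2
h(j) = -3 + 4*j
(l(p(-4))*(-23))*h(0) = ((3**2*(2 + 3)**2)*(-23))*(-3 + 4*0) = ((9*5**2)*(-23))*(-3 + 0) = ((9*25)*(-23))*(-3) = (225*(-23))*(-3) = -5175*(-3) = 15525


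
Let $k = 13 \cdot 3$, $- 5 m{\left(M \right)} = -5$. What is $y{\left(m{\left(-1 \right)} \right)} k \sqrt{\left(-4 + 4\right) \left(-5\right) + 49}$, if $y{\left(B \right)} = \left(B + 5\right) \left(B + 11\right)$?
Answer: $19656$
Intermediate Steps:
$m{\left(M \right)} = 1$ ($m{\left(M \right)} = \left(- \frac{1}{5}\right) \left(-5\right) = 1$)
$k = 39$
$y{\left(B \right)} = \left(5 + B\right) \left(11 + B\right)$
$y{\left(m{\left(-1 \right)} \right)} k \sqrt{\left(-4 + 4\right) \left(-5\right) + 49} = \left(55 + 1^{2} + 16 \cdot 1\right) 39 \sqrt{\left(-4 + 4\right) \left(-5\right) + 49} = \left(55 + 1 + 16\right) 39 \sqrt{0 \left(-5\right) + 49} = 72 \cdot 39 \sqrt{0 + 49} = 2808 \sqrt{49} = 2808 \cdot 7 = 19656$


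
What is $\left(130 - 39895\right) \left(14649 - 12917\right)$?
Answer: $-68872980$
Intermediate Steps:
$\left(130 - 39895\right) \left(14649 - 12917\right) = - 39765 \left(14649 - 12917\right) = \left(-39765\right) 1732 = -68872980$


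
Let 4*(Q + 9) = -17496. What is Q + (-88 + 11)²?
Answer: 1546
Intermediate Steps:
Q = -4383 (Q = -9 + (¼)*(-17496) = -9 - 4374 = -4383)
Q + (-88 + 11)² = -4383 + (-88 + 11)² = -4383 + (-77)² = -4383 + 5929 = 1546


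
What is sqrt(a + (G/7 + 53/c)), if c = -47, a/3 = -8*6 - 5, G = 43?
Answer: 3*I*sqrt(1851941)/329 ≈ 12.409*I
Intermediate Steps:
a = -159 (a = 3*(-8*6 - 5) = 3*(-48 - 5) = 3*(-53) = -159)
sqrt(a + (G/7 + 53/c)) = sqrt(-159 + (43/7 + 53/(-47))) = sqrt(-159 + (43*(1/7) + 53*(-1/47))) = sqrt(-159 + (43/7 - 53/47)) = sqrt(-159 + 1650/329) = sqrt(-50661/329) = 3*I*sqrt(1851941)/329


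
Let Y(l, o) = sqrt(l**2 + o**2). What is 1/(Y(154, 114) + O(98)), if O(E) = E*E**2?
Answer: 117649/110730293019 - sqrt(9178)/442921172076 ≈ 1.0623e-6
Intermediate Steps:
O(E) = E**3
1/(Y(154, 114) + O(98)) = 1/(sqrt(154**2 + 114**2) + 98**3) = 1/(sqrt(23716 + 12996) + 941192) = 1/(sqrt(36712) + 941192) = 1/(2*sqrt(9178) + 941192) = 1/(941192 + 2*sqrt(9178))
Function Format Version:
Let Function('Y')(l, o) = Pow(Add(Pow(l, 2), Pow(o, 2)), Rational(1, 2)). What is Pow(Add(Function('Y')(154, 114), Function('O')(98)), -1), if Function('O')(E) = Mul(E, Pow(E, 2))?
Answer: Add(Rational(117649, 110730293019), Mul(Rational(-1, 442921172076), Pow(9178, Rational(1, 2)))) ≈ 1.0623e-6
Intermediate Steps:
Function('O')(E) = Pow(E, 3)
Pow(Add(Function('Y')(154, 114), Function('O')(98)), -1) = Pow(Add(Pow(Add(Pow(154, 2), Pow(114, 2)), Rational(1, 2)), Pow(98, 3)), -1) = Pow(Add(Pow(Add(23716, 12996), Rational(1, 2)), 941192), -1) = Pow(Add(Pow(36712, Rational(1, 2)), 941192), -1) = Pow(Add(Mul(2, Pow(9178, Rational(1, 2))), 941192), -1) = Pow(Add(941192, Mul(2, Pow(9178, Rational(1, 2)))), -1)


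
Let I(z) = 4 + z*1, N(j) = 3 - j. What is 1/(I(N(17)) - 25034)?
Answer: -1/25044 ≈ -3.9930e-5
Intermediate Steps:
I(z) = 4 + z
1/(I(N(17)) - 25034) = 1/((4 + (3 - 1*17)) - 25034) = 1/((4 + (3 - 17)) - 25034) = 1/((4 - 14) - 25034) = 1/(-10 - 25034) = 1/(-25044) = -1/25044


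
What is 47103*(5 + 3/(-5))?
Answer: 1036266/5 ≈ 2.0725e+5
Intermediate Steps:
47103*(5 + 3/(-5)) = 47103*(5 + 3*(-1/5)) = 47103*(5 - 3/5) = 47103*(22/5) = 1036266/5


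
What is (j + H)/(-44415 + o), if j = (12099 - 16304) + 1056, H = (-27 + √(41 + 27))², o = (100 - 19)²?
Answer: 392/6309 + 2*√17/701 ≈ 0.073897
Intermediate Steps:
o = 6561 (o = 81² = 6561)
H = (-27 + 2*√17)² (H = (-27 + √68)² = (-27 + 2*√17)² ≈ 351.70)
j = -3149 (j = -4205 + 1056 = -3149)
(j + H)/(-44415 + o) = (-3149 + (797 - 108*√17))/(-44415 + 6561) = (-2352 - 108*√17)/(-37854) = (-2352 - 108*√17)*(-1/37854) = 392/6309 + 2*√17/701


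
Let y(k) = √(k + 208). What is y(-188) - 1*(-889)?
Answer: 889 + 2*√5 ≈ 893.47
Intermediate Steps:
y(k) = √(208 + k)
y(-188) - 1*(-889) = √(208 - 188) - 1*(-889) = √20 + 889 = 2*√5 + 889 = 889 + 2*√5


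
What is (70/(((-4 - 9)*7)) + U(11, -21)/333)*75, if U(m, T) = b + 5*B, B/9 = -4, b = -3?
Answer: -47575/481 ≈ -98.909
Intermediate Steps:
B = -36 (B = 9*(-4) = -36)
U(m, T) = -183 (U(m, T) = -3 + 5*(-36) = -3 - 180 = -183)
(70/(((-4 - 9)*7)) + U(11, -21)/333)*75 = (70/(((-4 - 9)*7)) - 183/333)*75 = (70/((-13*7)) - 183*1/333)*75 = (70/(-91) - 61/111)*75 = (70*(-1/91) - 61/111)*75 = (-10/13 - 61/111)*75 = -1903/1443*75 = -47575/481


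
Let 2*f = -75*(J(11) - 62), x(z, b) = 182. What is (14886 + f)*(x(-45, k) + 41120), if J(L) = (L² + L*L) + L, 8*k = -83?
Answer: 318995997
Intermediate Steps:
k = -83/8 (k = (⅛)*(-83) = -83/8 ≈ -10.375)
J(L) = L + 2*L² (J(L) = (L² + L²) + L = 2*L² + L = L + 2*L²)
f = -14325/2 (f = (-75*(11*(1 + 2*11) - 62))/2 = (-75*(11*(1 + 22) - 62))/2 = (-75*(11*23 - 62))/2 = (-75*(253 - 62))/2 = (-75*191)/2 = (½)*(-14325) = -14325/2 ≈ -7162.5)
(14886 + f)*(x(-45, k) + 41120) = (14886 - 14325/2)*(182 + 41120) = (15447/2)*41302 = 318995997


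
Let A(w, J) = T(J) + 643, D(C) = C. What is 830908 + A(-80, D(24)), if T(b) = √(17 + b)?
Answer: 831551 + √41 ≈ 8.3156e+5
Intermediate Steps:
A(w, J) = 643 + √(17 + J) (A(w, J) = √(17 + J) + 643 = 643 + √(17 + J))
830908 + A(-80, D(24)) = 830908 + (643 + √(17 + 24)) = 830908 + (643 + √41) = 831551 + √41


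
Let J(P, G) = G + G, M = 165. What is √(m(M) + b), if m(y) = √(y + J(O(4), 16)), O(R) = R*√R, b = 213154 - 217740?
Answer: √(-4586 + √197) ≈ 67.616*I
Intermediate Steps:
b = -4586
O(R) = R^(3/2)
J(P, G) = 2*G
m(y) = √(32 + y) (m(y) = √(y + 2*16) = √(y + 32) = √(32 + y))
√(m(M) + b) = √(√(32 + 165) - 4586) = √(√197 - 4586) = √(-4586 + √197)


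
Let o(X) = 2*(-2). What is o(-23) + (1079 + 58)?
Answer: 1133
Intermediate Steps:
o(X) = -4
o(-23) + (1079 + 58) = -4 + (1079 + 58) = -4 + 1137 = 1133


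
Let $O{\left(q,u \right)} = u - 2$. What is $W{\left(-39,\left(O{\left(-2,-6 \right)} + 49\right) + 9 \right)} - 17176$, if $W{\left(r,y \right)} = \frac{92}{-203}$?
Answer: $- \frac{3486820}{203} \approx -17176.0$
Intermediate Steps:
$O{\left(q,u \right)} = -2 + u$ ($O{\left(q,u \right)} = u - 2 = -2 + u$)
$W{\left(r,y \right)} = - \frac{92}{203}$ ($W{\left(r,y \right)} = 92 \left(- \frac{1}{203}\right) = - \frac{92}{203}$)
$W{\left(-39,\left(O{\left(-2,-6 \right)} + 49\right) + 9 \right)} - 17176 = - \frac{92}{203} - 17176 = - \frac{3486820}{203}$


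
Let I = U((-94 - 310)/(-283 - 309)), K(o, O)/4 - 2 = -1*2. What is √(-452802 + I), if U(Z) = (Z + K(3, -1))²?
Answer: I*√9918164807/148 ≈ 672.91*I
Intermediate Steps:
K(o, O) = 0 (K(o, O) = 8 + 4*(-1*2) = 8 + 4*(-2) = 8 - 8 = 0)
U(Z) = Z² (U(Z) = (Z + 0)² = Z²)
I = 10201/21904 (I = ((-94 - 310)/(-283 - 309))² = (-404/(-592))² = (-404*(-1/592))² = (101/148)² = 10201/21904 ≈ 0.46571)
√(-452802 + I) = √(-452802 + 10201/21904) = √(-9918164807/21904) = I*√9918164807/148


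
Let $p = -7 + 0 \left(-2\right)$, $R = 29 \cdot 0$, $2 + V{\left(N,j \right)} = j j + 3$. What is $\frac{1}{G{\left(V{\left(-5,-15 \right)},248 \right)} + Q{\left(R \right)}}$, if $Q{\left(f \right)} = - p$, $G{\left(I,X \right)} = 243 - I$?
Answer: $\frac{1}{24} \approx 0.041667$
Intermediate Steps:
$V{\left(N,j \right)} = 1 + j^{2}$ ($V{\left(N,j \right)} = -2 + \left(j j + 3\right) = -2 + \left(j^{2} + 3\right) = -2 + \left(3 + j^{2}\right) = 1 + j^{2}$)
$R = 0$
$p = -7$ ($p = -7 + 0 = -7$)
$Q{\left(f \right)} = 7$ ($Q{\left(f \right)} = \left(-1\right) \left(-7\right) = 7$)
$\frac{1}{G{\left(V{\left(-5,-15 \right)},248 \right)} + Q{\left(R \right)}} = \frac{1}{\left(243 - \left(1 + \left(-15\right)^{2}\right)\right) + 7} = \frac{1}{\left(243 - \left(1 + 225\right)\right) + 7} = \frac{1}{\left(243 - 226\right) + 7} = \frac{1}{17 + 7} = \frac{1}{24}$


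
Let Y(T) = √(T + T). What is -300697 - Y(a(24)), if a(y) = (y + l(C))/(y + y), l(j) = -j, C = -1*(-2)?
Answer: -300697 - √33/6 ≈ -3.0070e+5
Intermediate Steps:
C = 2
a(y) = (-2 + y)/(2*y) (a(y) = (y - 1*2)/(y + y) = (y - 2)/((2*y)) = (-2 + y)*(1/(2*y)) = (-2 + y)/(2*y))
Y(T) = √2*√T (Y(T) = √(2*T) = √2*√T)
-300697 - Y(a(24)) = -300697 - √2*√((½)*(-2 + 24)/24) = -300697 - √2*√((½)*(1/24)*22) = -300697 - √2*√(11/24) = -300697 - √2*√66/12 = -300697 - √33/6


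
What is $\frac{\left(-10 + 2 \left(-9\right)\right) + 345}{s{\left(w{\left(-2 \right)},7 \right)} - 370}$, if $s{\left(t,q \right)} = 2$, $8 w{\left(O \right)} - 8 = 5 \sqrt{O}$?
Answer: $- \frac{317}{368} \approx -0.86141$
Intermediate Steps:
$w{\left(O \right)} = 1 + \frac{5 \sqrt{O}}{8}$
$\frac{\left(-10 + 2 \left(-9\right)\right) + 345}{s{\left(w{\left(-2 \right)},7 \right)} - 370} = \frac{\left(-10 + 2 \left(-9\right)\right) + 345}{2 - 370} = \frac{\left(-10 - 18\right) + 345}{-368} = \left(-28 + 345\right) \left(- \frac{1}{368}\right) = 317 \left(- \frac{1}{368}\right) = - \frac{317}{368}$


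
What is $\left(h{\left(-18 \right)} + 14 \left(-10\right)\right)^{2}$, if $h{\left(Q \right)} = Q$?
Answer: $24964$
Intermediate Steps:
$\left(h{\left(-18 \right)} + 14 \left(-10\right)\right)^{2} = \left(-18 + 14 \left(-10\right)\right)^{2} = \left(-18 - 140\right)^{2} = \left(-158\right)^{2} = 24964$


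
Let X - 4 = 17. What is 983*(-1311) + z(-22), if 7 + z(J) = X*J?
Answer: -1289182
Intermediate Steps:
X = 21 (X = 4 + 17 = 21)
z(J) = -7 + 21*J
983*(-1311) + z(-22) = 983*(-1311) + (-7 + 21*(-22)) = -1288713 + (-7 - 462) = -1288713 - 469 = -1289182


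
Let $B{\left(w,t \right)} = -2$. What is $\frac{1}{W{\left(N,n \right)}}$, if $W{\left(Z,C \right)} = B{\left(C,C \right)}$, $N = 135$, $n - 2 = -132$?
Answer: $- \frac{1}{2} \approx -0.5$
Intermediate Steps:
$n = -130$ ($n = 2 - 132 = -130$)
$W{\left(Z,C \right)} = -2$
$\frac{1}{W{\left(N,n \right)}} = \frac{1}{-2} = - \frac{1}{2}$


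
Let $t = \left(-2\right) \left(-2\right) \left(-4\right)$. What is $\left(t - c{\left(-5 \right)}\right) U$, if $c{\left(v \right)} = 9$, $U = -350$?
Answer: $8750$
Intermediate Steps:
$t = -16$ ($t = 4 \left(-4\right) = -16$)
$\left(t - c{\left(-5 \right)}\right) U = \left(-16 - 9\right) \left(-350\right) = \left(-25\right) \left(-350\right) = 8750$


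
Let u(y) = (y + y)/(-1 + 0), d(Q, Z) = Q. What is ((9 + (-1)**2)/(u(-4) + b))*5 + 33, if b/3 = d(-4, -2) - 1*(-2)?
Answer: 58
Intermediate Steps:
u(y) = -2*y (u(y) = (2*y)/(-1) = (2*y)*(-1) = -2*y)
b = -6 (b = 3*(-4 - 1*(-2)) = 3*(-4 + 2) = 3*(-2) = -6)
((9 + (-1)**2)/(u(-4) + b))*5 + 33 = ((9 + (-1)**2)/(-2*(-4) - 6))*5 + 33 = ((9 + 1)/(8 - 6))*5 + 33 = (10/2)*5 + 33 = (10*(1/2))*5 + 33 = 5*5 + 33 = 25 + 33 = 58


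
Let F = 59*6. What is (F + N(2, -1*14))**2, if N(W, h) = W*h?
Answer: 106276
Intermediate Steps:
F = 354
(F + N(2, -1*14))**2 = (354 + 2*(-1*14))**2 = (354 + 2*(-14))**2 = (354 - 28)**2 = 326**2 = 106276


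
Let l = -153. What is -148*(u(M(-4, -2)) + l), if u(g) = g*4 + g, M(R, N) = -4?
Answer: 25604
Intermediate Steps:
u(g) = 5*g (u(g) = 4*g + g = 5*g)
-148*(u(M(-4, -2)) + l) = -148*(5*(-4) - 153) = -148*(-20 - 153) = -148*(-173) = 25604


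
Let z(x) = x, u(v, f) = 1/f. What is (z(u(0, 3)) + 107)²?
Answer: 103684/9 ≈ 11520.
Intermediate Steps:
(z(u(0, 3)) + 107)² = (1/3 + 107)² = (⅓ + 107)² = (322/3)² = 103684/9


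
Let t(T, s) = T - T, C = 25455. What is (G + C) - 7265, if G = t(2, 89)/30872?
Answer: 18190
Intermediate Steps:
t(T, s) = 0
G = 0 (G = 0/30872 = 0*(1/30872) = 0)
(G + C) - 7265 = (0 + 25455) - 7265 = 25455 - 7265 = 18190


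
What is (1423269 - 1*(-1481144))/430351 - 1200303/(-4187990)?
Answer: 12680204196223/1802305684490 ≈ 7.0355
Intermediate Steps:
(1423269 - 1*(-1481144))/430351 - 1200303/(-4187990) = (1423269 + 1481144)*(1/430351) - 1200303*(-1/4187990) = 2904413*(1/430351) + 1200303/4187990 = 2904413/430351 + 1200303/4187990 = 12680204196223/1802305684490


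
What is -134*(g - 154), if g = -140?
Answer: 39396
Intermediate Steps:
-134*(g - 154) = -134*(-140 - 154) = -134*(-294) = 39396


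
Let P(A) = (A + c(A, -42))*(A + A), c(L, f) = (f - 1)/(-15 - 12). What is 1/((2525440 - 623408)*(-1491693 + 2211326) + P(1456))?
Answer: 27/36956769446672 ≈ 7.3058e-13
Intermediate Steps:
c(L, f) = 1/27 - f/27 (c(L, f) = (-1 + f)/(-27) = (-1 + f)*(-1/27) = 1/27 - f/27)
P(A) = 2*A*(43/27 + A) (P(A) = (A + (1/27 - 1/27*(-42)))*(A + A) = (A + (1/27 + 14/9))*(2*A) = (A + 43/27)*(2*A) = (43/27 + A)*(2*A) = 2*A*(43/27 + A))
1/((2525440 - 623408)*(-1491693 + 2211326) + P(1456)) = 1/((2525440 - 623408)*(-1491693 + 2211326) + (2/27)*1456*(43 + 27*1456)) = 1/(1902032*719633 + (2/27)*1456*(43 + 39312)) = 1/(1368764994256 + (2/27)*1456*39355) = 1/(1368764994256 + 114601760/27) = 1/(36956769446672/27) = 27/36956769446672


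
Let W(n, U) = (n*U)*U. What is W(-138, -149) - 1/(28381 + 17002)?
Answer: -139041621655/45383 ≈ -3.0637e+6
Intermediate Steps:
W(n, U) = n*U² (W(n, U) = (U*n)*U = n*U²)
W(-138, -149) - 1/(28381 + 17002) = -138*(-149)² - 1/(28381 + 17002) = -138*22201 - 1/45383 = -3063738 - 1*1/45383 = -3063738 - 1/45383 = -139041621655/45383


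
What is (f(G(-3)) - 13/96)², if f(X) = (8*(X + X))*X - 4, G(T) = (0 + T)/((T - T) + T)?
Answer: 1297321/9216 ≈ 140.77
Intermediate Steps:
G(T) = 1 (G(T) = T/(0 + T) = T/T = 1)
f(X) = -4 + 16*X² (f(X) = (8*(2*X))*X - 4 = (16*X)*X - 4 = 16*X² - 4 = -4 + 16*X²)
(f(G(-3)) - 13/96)² = ((-4 + 16*1²) - 13/96)² = ((-4 + 16*1) - 13*1/96)² = ((-4 + 16) - 13/96)² = (12 - 13/96)² = (1139/96)² = 1297321/9216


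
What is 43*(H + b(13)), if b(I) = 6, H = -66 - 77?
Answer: -5891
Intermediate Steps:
H = -143
43*(H + b(13)) = 43*(-143 + 6) = 43*(-137) = -5891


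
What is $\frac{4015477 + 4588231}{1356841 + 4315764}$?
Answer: $\frac{8603708}{5672605} \approx 1.5167$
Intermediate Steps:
$\frac{4015477 + 4588231}{1356841 + 4315764} = \frac{8603708}{5672605}$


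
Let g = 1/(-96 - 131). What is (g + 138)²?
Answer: 981255625/51529 ≈ 19043.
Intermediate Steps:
g = -1/227 (g = 1/(-227) = -1/227 ≈ -0.0044053)
(g + 138)² = (-1/227 + 138)² = (31325/227)² = 981255625/51529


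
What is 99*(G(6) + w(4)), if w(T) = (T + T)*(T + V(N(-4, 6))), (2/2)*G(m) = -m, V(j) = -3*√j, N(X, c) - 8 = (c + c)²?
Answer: 2574 - 4752*√38 ≈ -26719.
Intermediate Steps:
N(X, c) = 8 + 4*c² (N(X, c) = 8 + (c + c)² = 8 + (2*c)² = 8 + 4*c²)
G(m) = -m
w(T) = 2*T*(T - 6*√38) (w(T) = (T + T)*(T - 3*√(8 + 4*6²)) = (2*T)*(T - 3*√(8 + 4*36)) = (2*T)*(T - 3*√(8 + 144)) = (2*T)*(T - 6*√38) = 2*T*(T - 6*√38))
99*(G(6) + w(4)) = 99*(-1*6 + 2*4*(4 - 6*√38)) = 99*(-6 + (32 - 48*√38)) = 99*(26 - 48*√38) = 2574 - 4752*√38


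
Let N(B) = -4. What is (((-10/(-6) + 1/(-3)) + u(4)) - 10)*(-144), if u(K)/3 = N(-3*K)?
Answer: 2976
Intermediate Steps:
u(K) = -12 (u(K) = 3*(-4) = -12)
(((-10/(-6) + 1/(-3)) + u(4)) - 10)*(-144) = (((-10/(-6) + 1/(-3)) - 12) - 10)*(-144) = (((-10*(-⅙) + 1*(-⅓)) - 12) - 10)*(-144) = (((5/3 - ⅓) - 12) - 10)*(-144) = ((4/3 - 12) - 10)*(-144) = (-32/3 - 10)*(-144) = -62/3*(-144) = 2976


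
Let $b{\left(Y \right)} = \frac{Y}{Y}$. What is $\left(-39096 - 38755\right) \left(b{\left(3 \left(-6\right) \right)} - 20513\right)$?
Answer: $1596879712$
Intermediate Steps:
$b{\left(Y \right)} = 1$
$\left(-39096 - 38755\right) \left(b{\left(3 \left(-6\right) \right)} - 20513\right) = \left(-39096 - 38755\right) \left(1 - 20513\right) = - 77851 \left(1 - 20513\right) = \left(-77851\right) \left(-20512\right) = 1596879712$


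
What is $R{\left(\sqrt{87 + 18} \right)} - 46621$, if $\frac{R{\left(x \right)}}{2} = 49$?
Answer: $-46523$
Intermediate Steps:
$R{\left(x \right)} = 98$ ($R{\left(x \right)} = 2 \cdot 49 = 98$)
$R{\left(\sqrt{87 + 18} \right)} - 46621 = 98 - 46621 = -46523$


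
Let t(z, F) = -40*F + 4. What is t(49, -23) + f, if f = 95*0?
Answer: 924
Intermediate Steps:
t(z, F) = 4 - 40*F
f = 0
t(49, -23) + f = (4 - 40*(-23)) + 0 = (4 + 920) + 0 = 924 + 0 = 924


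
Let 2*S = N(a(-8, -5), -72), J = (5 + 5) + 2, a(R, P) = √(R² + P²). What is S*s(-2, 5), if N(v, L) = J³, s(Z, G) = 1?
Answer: 864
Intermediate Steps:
a(R, P) = √(P² + R²)
J = 12 (J = 10 + 2 = 12)
N(v, L) = 1728 (N(v, L) = 12³ = 1728)
S = 864 (S = (½)*1728 = 864)
S*s(-2, 5) = 864*1 = 864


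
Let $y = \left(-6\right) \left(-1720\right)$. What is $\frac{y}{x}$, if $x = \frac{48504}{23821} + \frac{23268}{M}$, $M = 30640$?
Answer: $\frac{627692878400}{170035799} \approx 3691.5$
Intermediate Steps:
$y = 10320$
$x = \frac{510107397}{182468860}$ ($x = \frac{48504}{23821} + \frac{23268}{30640} = 48504 \cdot \frac{1}{23821} + 23268 \cdot \frac{1}{30640} = \frac{48504}{23821} + \frac{5817}{7660} = \frac{510107397}{182468860} \approx 2.7956$)
$\frac{y}{x} = \frac{10320}{\frac{510107397}{182468860}} = 10320 \cdot \frac{182468860}{510107397} = \frac{627692878400}{170035799}$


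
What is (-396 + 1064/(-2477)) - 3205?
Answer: -8920741/2477 ≈ -3601.4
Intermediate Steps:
(-396 + 1064/(-2477)) - 3205 = (-396 + 1064*(-1/2477)) - 3205 = (-396 - 1064/2477) - 3205 = -981956/2477 - 3205 = -8920741/2477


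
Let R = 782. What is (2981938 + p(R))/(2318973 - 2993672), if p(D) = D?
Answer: -2982720/674699 ≈ -4.4208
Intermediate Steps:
(2981938 + p(R))/(2318973 - 2993672) = (2981938 + 782)/(2318973 - 2993672) = 2982720/(-674699) = 2982720*(-1/674699) = -2982720/674699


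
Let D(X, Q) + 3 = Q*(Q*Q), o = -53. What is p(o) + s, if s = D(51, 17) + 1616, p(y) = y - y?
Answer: 6526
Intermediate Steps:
p(y) = 0
D(X, Q) = -3 + Q³ (D(X, Q) = -3 + Q*(Q*Q) = -3 + Q*Q² = -3 + Q³)
s = 6526 (s = (-3 + 17³) + 1616 = (-3 + 4913) + 1616 = 4910 + 1616 = 6526)
p(o) + s = 0 + 6526 = 6526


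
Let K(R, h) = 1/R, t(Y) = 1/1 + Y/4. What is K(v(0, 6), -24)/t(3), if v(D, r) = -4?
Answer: -⅐ ≈ -0.14286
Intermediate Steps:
t(Y) = 1 + Y/4 (t(Y) = 1*1 + Y*(¼) = 1 + Y/4)
K(v(0, 6), -24)/t(3) = 1/((-4)*(1 + (¼)*3)) = -1/(4*(1 + ¾)) = -1/(4*7/4) = -¼*4/7 = -⅐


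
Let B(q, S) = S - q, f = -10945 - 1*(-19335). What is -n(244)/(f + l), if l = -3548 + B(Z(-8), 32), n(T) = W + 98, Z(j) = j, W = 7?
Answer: -105/4882 ≈ -0.021508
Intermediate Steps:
f = 8390 (f = -10945 + 19335 = 8390)
n(T) = 105 (n(T) = 7 + 98 = 105)
l = -3508 (l = -3548 + (32 - 1*(-8)) = -3548 + (32 + 8) = -3548 + 40 = -3508)
-n(244)/(f + l) = -105/(8390 - 3508) = -105/4882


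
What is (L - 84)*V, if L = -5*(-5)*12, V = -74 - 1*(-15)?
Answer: -12744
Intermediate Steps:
V = -59 (V = -74 + 15 = -59)
L = 300 (L = 25*12 = 300)
(L - 84)*V = (300 - 84)*(-59) = 216*(-59) = -12744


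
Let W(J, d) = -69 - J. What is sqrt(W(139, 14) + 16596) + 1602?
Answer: 1602 + 2*sqrt(4097) ≈ 1730.0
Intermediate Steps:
sqrt(W(139, 14) + 16596) + 1602 = sqrt((-69 - 1*139) + 16596) + 1602 = sqrt((-69 - 139) + 16596) + 1602 = sqrt(-208 + 16596) + 1602 = sqrt(16388) + 1602 = 2*sqrt(4097) + 1602 = 1602 + 2*sqrt(4097)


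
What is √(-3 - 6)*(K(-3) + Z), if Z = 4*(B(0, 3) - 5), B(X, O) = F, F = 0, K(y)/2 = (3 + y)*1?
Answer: -60*I ≈ -60.0*I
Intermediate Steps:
K(y) = 6 + 2*y (K(y) = 2*((3 + y)*1) = 2*(3 + y) = 6 + 2*y)
B(X, O) = 0
Z = -20 (Z = 4*(0 - 5) = 4*(-5) = -20)
√(-3 - 6)*(K(-3) + Z) = √(-3 - 6)*((6 + 2*(-3)) - 20) = √(-9)*((6 - 6) - 20) = (3*I)*(0 - 20) = (3*I)*(-20) = -60*I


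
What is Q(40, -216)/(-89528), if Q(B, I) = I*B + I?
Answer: 1107/11191 ≈ 0.098919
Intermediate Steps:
Q(B, I) = I + B*I (Q(B, I) = B*I + I = I + B*I)
Q(40, -216)/(-89528) = -216*(1 + 40)/(-89528) = -216*41*(-1/89528) = -8856*(-1/89528) = 1107/11191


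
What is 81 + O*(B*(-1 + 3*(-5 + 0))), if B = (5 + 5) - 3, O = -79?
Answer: 8929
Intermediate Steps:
B = 7 (B = 10 - 3 = 7)
81 + O*(B*(-1 + 3*(-5 + 0))) = 81 - 553*(-1 + 3*(-5 + 0)) = 81 - 553*(-1 + 3*(-5)) = 81 - 553*(-1 - 15) = 81 - 553*(-16) = 81 - 79*(-112) = 81 + 8848 = 8929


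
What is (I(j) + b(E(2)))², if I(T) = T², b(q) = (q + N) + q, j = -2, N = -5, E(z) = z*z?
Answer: 49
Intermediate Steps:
E(z) = z²
b(q) = -5 + 2*q (b(q) = (q - 5) + q = (-5 + q) + q = -5 + 2*q)
(I(j) + b(E(2)))² = ((-2)² + (-5 + 2*2²))² = (4 + (-5 + 2*4))² = (4 + (-5 + 8))² = (4 + 3)² = 7² = 49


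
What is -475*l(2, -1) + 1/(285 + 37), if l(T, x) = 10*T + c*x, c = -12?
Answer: -4894399/322 ≈ -15200.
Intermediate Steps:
l(T, x) = -12*x + 10*T (l(T, x) = 10*T - 12*x = -12*x + 10*T)
-475*l(2, -1) + 1/(285 + 37) = -475*(-12*(-1) + 10*2) + 1/(285 + 37) = -475*(12 + 20) + 1/322 = -475*32 + 1/322 = -15200 + 1/322 = -4894399/322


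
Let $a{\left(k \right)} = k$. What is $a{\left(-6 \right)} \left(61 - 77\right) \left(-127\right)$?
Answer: $-12192$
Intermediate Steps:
$a{\left(-6 \right)} \left(61 - 77\right) \left(-127\right) = - 6 \left(61 - 77\right) \left(-127\right) = \left(-6\right) \left(-16\right) \left(-127\right) = 96 \left(-127\right) = -12192$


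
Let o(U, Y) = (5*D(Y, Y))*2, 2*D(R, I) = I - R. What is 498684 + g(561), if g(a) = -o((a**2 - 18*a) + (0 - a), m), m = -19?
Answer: 498684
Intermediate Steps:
D(R, I) = I/2 - R/2 (D(R, I) = (I - R)/2 = I/2 - R/2)
o(U, Y) = 0 (o(U, Y) = (5*(Y/2 - Y/2))*2 = (5*0)*2 = 0*2 = 0)
g(a) = 0 (g(a) = -1*0 = 0)
498684 + g(561) = 498684 + 0 = 498684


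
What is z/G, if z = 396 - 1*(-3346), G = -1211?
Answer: -3742/1211 ≈ -3.0900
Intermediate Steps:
z = 3742 (z = 396 + 3346 = 3742)
z/G = 3742/(-1211) = 3742*(-1/1211) = -3742/1211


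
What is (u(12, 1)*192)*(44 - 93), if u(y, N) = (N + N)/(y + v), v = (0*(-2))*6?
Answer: -1568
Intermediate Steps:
v = 0 (v = 0*6 = 0)
u(y, N) = 2*N/y (u(y, N) = (N + N)/(y + 0) = (2*N)/y = 2*N/y)
(u(12, 1)*192)*(44 - 93) = ((2*1/12)*192)*(44 - 93) = ((2*1*(1/12))*192)*(-49) = ((⅙)*192)*(-49) = 32*(-49) = -1568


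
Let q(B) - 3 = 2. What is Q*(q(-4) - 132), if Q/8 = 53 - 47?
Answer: -6096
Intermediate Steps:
q(B) = 5 (q(B) = 3 + 2 = 5)
Q = 48 (Q = 8*(53 - 47) = 8*6 = 48)
Q*(q(-4) - 132) = 48*(5 - 132) = 48*(-127) = -6096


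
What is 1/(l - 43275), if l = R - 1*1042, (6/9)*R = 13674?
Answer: -1/23806 ≈ -4.2006e-5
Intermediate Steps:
R = 20511 (R = (3/2)*13674 = 20511)
l = 19469 (l = 20511 - 1*1042 = 20511 - 1042 = 19469)
1/(l - 43275) = 1/(19469 - 43275) = 1/(-23806) = -1/23806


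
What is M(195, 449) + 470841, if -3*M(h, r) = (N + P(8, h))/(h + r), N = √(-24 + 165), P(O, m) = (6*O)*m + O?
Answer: 227413861/483 - √141/1932 ≈ 4.7084e+5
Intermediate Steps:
P(O, m) = O + 6*O*m (P(O, m) = 6*O*m + O = O + 6*O*m)
N = √141 ≈ 11.874
M(h, r) = -(8 + √141 + 48*h)/(3*(h + r)) (M(h, r) = -(√141 + 8*(1 + 6*h))/(3*(h + r)) = -(√141 + (8 + 48*h))/(3*(h + r)) = -(8 + √141 + 48*h)/(3*(h + r)))
M(195, 449) + 470841 = (-8 - √141 - 48*195)/(3*(195 + 449)) + 470841 = (⅓)*(-8 - √141 - 9360)/644 + 470841 = (⅓)*(1/644)*(-9368 - √141) + 470841 = (-2342/483 - √141/1932) + 470841 = 227413861/483 - √141/1932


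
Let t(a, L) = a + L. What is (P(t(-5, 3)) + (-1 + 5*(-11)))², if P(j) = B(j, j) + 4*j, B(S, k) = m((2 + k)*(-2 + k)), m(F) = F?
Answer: 4096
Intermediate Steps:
B(S, k) = (-2 + k)*(2 + k) (B(S, k) = (2 + k)*(-2 + k) = (-2 + k)*(2 + k))
t(a, L) = L + a
P(j) = -4 + j² + 4*j (P(j) = (-4 + j²) + 4*j = -4 + j² + 4*j)
(P(t(-5, 3)) + (-1 + 5*(-11)))² = ((-4 + (3 - 5)² + 4*(3 - 5)) + (-1 + 5*(-11)))² = ((-4 + (-2)² + 4*(-2)) + (-1 - 55))² = ((-4 + 4 - 8) - 56)² = (-8 - 56)² = (-64)² = 4096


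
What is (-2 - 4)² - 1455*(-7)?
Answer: 10221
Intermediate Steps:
(-2 - 4)² - 1455*(-7) = (-6)² - 97*(-105) = 36 + 10185 = 10221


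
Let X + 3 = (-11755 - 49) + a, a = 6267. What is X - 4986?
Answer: -10526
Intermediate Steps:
X = -5540 (X = -3 + ((-11755 - 49) + 6267) = -3 + (-11804 + 6267) = -3 - 5537 = -5540)
X - 4986 = -5540 - 4986 = -10526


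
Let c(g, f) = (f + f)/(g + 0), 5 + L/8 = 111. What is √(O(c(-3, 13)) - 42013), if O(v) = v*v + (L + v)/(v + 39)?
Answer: I*√3123526679/273 ≈ 204.72*I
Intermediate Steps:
L = 848 (L = -40 + 8*111 = -40 + 888 = 848)
c(g, f) = 2*f/g (c(g, f) = (2*f)/g = 2*f/g)
O(v) = v² + (848 + v)/(39 + v) (O(v) = v*v + (848 + v)/(v + 39) = v² + (848 + v)/(39 + v))
√(O(c(-3, 13)) - 42013) = √((848 + 2*13/(-3) + (2*13/(-3))³ + 39*(2*13/(-3))²)/(39 + 2*13/(-3)) - 42013) = √((848 + 2*13*(-⅓) + (2*13*(-⅓))³ + 39*(2*13*(-⅓))²)/(39 + 2*13*(-⅓)) - 42013) = √((848 - 26/3 + (-26/3)³ + 39*(-26/3)²)/(39 - 26/3) - 42013) = √((848 - 26/3 - 17576/27 + 39*(676/9))/(91/3) - 42013) = √(3*(848 - 26/3 - 17576/27 + 8788/3)/91 - 42013) = √((3/91)*(84178/27) - 42013) = √(84178/819 - 42013) = √(-34324469/819) = I*√3123526679/273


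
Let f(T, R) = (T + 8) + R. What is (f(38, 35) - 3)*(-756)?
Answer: -58968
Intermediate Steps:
f(T, R) = 8 + R + T (f(T, R) = (8 + T) + R = 8 + R + T)
(f(38, 35) - 3)*(-756) = ((8 + 35 + 38) - 3)*(-756) = (81 - 3)*(-756) = 78*(-756) = -58968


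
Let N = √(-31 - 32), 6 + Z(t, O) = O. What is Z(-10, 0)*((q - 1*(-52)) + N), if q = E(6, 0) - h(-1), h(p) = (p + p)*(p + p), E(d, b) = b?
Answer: -288 - 18*I*√7 ≈ -288.0 - 47.624*I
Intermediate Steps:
Z(t, O) = -6 + O
h(p) = 4*p² (h(p) = (2*p)*(2*p) = 4*p²)
q = -4 (q = 0 - 4*(-1)² = 0 - 4 = -4)
N = 3*I*√7 (N = √(-63) = 3*I*√7 ≈ 7.9373*I)
Z(-10, 0)*((q - 1*(-52)) + N) = (-6 + 0)*((-4 - 1*(-52)) + 3*I*√7) = -6*((-4 + 52) + 3*I*√7) = -6*(48 + 3*I*√7) = -288 - 18*I*√7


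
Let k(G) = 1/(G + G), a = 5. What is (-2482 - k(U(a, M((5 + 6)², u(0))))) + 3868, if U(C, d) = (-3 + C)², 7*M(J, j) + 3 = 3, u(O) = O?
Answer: 11087/8 ≈ 1385.9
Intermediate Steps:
M(J, j) = 0 (M(J, j) = -3/7 + (⅐)*3 = -3/7 + 3/7 = 0)
k(G) = 1/(2*G)
(-2482 - k(U(a, M((5 + 6)², u(0))))) + 3868 = (-2482 - 1/(2*((-3 + 5)²))) + 3868 = (-2482 - 1/(2*(2²))) + 3868 = (-2482 - 1/(2*4)) + 3868 = (-2482 - 1*⅛) + 3868 = (-2482 - ⅛) + 3868 = -19857/8 + 3868 = 11087/8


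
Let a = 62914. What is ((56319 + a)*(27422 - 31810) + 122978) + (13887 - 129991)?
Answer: -523187530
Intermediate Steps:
((56319 + a)*(27422 - 31810) + 122978) + (13887 - 129991) = ((56319 + 62914)*(27422 - 31810) + 122978) + (13887 - 129991) = (119233*(-4388) + 122978) - 116104 = (-523194404 + 122978) - 116104 = -523071426 - 116104 = -523187530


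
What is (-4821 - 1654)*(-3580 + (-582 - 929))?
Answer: 32964225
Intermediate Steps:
(-4821 - 1654)*(-3580 + (-582 - 929)) = -6475*(-3580 - 1511) = -6475*(-5091) = 32964225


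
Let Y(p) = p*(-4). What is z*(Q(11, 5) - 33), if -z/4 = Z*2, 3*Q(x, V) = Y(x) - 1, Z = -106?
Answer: -40704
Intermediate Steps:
Y(p) = -4*p
Q(x, V) = -⅓ - 4*x/3 (Q(x, V) = (-4*x - 1)/3 = (-1 - 4*x)/3 = -⅓ - 4*x/3)
z = 848 (z = -(-424)*2 = -4*(-212) = 848)
z*(Q(11, 5) - 33) = 848*((-⅓ - 4/3*11) - 33) = 848*((-⅓ - 44/3) - 33) = 848*(-15 - 33) = 848*(-48) = -40704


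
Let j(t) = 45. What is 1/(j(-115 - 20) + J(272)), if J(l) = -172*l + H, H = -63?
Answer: -1/46802 ≈ -2.1367e-5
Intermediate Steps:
J(l) = -63 - 172*l (J(l) = -172*l - 63 = -63 - 172*l)
1/(j(-115 - 20) + J(272)) = 1/(45 + (-63 - 172*272)) = 1/(45 + (-63 - 46784)) = 1/(45 - 46847) = 1/(-46802) = -1/46802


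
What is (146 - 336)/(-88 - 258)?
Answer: 95/173 ≈ 0.54913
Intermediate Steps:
(146 - 336)/(-88 - 258) = -190/(-346) = -190*(-1/346) = 95/173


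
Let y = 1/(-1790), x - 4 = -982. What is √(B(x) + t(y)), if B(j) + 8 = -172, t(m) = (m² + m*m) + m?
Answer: I*√144184947/895 ≈ 13.416*I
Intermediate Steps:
x = -978 (x = 4 - 982 = -978)
y = -1/1790 ≈ -0.00055866
t(m) = m + 2*m² (t(m) = (m² + m²) + m = 2*m² + m = m + 2*m²)
B(j) = -180 (B(j) = -8 - 172 = -180)
√(B(x) + t(y)) = √(-180 - (1 + 2*(-1/1790))/1790) = √(-180 - (1 - 1/895)/1790) = √(-180 - 1/1790*894/895) = √(-180 - 447/801025) = √(-144184947/801025) = I*√144184947/895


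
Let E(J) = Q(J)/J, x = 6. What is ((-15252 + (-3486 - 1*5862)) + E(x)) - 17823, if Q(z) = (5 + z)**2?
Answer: -254417/6 ≈ -42403.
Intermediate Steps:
E(J) = (5 + J)**2/J
((-15252 + (-3486 - 1*5862)) + E(x)) - 17823 = ((-15252 + (-3486 - 1*5862)) + (5 + 6)**2/6) - 17823 = ((-15252 + (-3486 - 5862)) + (1/6)*11**2) - 17823 = ((-15252 - 9348) + (1/6)*121) - 17823 = (-24600 + 121/6) - 17823 = -147479/6 - 17823 = -254417/6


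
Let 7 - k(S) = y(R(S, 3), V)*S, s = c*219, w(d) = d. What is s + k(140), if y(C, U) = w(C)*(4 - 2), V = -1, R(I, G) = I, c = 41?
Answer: -30214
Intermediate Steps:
y(C, U) = 2*C (y(C, U) = C*(4 - 2) = C*2 = 2*C)
s = 8979 (s = 41*219 = 8979)
k(S) = 7 - 2*S**2 (k(S) = 7 - 2*S*S = 7 - 2*S**2)
s + k(140) = 8979 + (7 - 2*140**2) = 8979 + (7 - 2*19600) = 8979 + (7 - 39200) = 8979 - 39193 = -30214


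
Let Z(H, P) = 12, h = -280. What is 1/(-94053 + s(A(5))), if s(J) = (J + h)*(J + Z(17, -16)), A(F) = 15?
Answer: -1/101208 ≈ -9.8806e-6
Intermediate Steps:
s(J) = (-280 + J)*(12 + J) (s(J) = (J - 280)*(J + 12) = (-280 + J)*(12 + J))
1/(-94053 + s(A(5))) = 1/(-94053 + (-3360 + 15² - 268*15)) = 1/(-94053 + (-3360 + 225 - 4020)) = 1/(-94053 - 7155) = 1/(-101208) = -1/101208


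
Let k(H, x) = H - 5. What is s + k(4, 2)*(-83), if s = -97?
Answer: -14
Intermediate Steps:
k(H, x) = -5 + H
s + k(4, 2)*(-83) = -97 + (-5 + 4)*(-83) = -97 - 1*(-83) = -97 + 83 = -14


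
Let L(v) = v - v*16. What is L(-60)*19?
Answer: 17100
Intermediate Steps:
L(v) = -15*v (L(v) = v - 16*v = -15*v)
L(-60)*19 = -15*(-60)*19 = 900*19 = 17100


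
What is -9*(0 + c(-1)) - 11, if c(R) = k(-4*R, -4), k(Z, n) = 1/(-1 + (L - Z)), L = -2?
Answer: -68/7 ≈ -9.7143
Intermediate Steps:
k(Z, n) = 1/(-3 - Z) (k(Z, n) = 1/(-1 + (-2 - Z)) = 1/(-3 - Z))
c(R) = -1/(3 - 4*R)
-9*(0 + c(-1)) - 11 = -9*(0 + 1/(-3 + 4*(-1))) - 11 = -9*(0 + 1/(-3 - 4)) - 11 = -9*(0 + 1/(-7)) - 11 = -9*(0 - ⅐) - 11 = -9*(-⅐) - 11 = 9/7 - 11 = -68/7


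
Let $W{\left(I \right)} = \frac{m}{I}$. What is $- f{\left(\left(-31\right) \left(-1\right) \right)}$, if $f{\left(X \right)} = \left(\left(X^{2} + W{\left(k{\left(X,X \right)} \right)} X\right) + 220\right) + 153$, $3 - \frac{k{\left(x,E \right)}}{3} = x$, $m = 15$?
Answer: $- \frac{37197}{28} \approx -1328.5$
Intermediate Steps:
$k{\left(x,E \right)} = 9 - 3 x$
$W{\left(I \right)} = \frac{15}{I}$
$f{\left(X \right)} = 373 + X^{2} + \frac{15 X}{9 - 3 X}$ ($f{\left(X \right)} = \left(\left(X^{2} + \frac{15}{9 - 3 X} X\right) + 220\right) + 153 = \left(\left(X^{2} + \frac{15 X}{9 - 3 X}\right) + 220\right) + 153 = \left(220 + X^{2} + \frac{15 X}{9 - 3 X}\right) + 153 = 373 + X^{2} + \frac{15 X}{9 - 3 X}$)
$- f{\left(\left(-31\right) \left(-1\right) \right)} = - \frac{- 5 \left(\left(-31\right) \left(-1\right)\right) + \left(-3 - -31\right) \left(373 + \left(\left(-31\right) \left(-1\right)\right)^{2}\right)}{-3 - -31} = - \frac{\left(-5\right) 31 + \left(-3 + 31\right) \left(373 + 31^{2}\right)}{-3 + 31} = - \frac{-155 + 28 \left(373 + 961\right)}{28} = - \frac{-155 + 28 \cdot 1334}{28} = - \frac{-155 + 37352}{28} = - \frac{37197}{28}$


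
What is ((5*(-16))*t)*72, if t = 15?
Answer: -86400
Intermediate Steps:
((5*(-16))*t)*72 = ((5*(-16))*15)*72 = -80*15*72 = -1200*72 = -86400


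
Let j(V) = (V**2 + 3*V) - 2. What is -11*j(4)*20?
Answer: -5720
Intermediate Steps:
j(V) = -2 + V**2 + 3*V
-11*j(4)*20 = -11*(-2 + 4**2 + 3*4)*20 = -11*(-2 + 16 + 12)*20 = -11*26*20 = -286*20 = -5720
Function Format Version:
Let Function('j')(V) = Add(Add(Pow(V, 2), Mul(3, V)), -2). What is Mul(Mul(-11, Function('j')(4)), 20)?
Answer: -5720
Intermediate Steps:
Function('j')(V) = Add(-2, Pow(V, 2), Mul(3, V))
Mul(Mul(-11, Function('j')(4)), 20) = Mul(Mul(-11, Add(-2, Pow(4, 2), Mul(3, 4))), 20) = Mul(Mul(-11, Add(-2, 16, 12)), 20) = Mul(Mul(-11, 26), 20) = Mul(-286, 20) = -5720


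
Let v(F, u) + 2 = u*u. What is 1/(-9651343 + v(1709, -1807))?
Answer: -1/6386096 ≈ -1.5659e-7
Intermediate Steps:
v(F, u) = -2 + u² (v(F, u) = -2 + u*u = -2 + u²)
1/(-9651343 + v(1709, -1807)) = 1/(-9651343 + (-2 + (-1807)²)) = 1/(-9651343 + (-2 + 3265249)) = 1/(-9651343 + 3265247) = 1/(-6386096) = -1/6386096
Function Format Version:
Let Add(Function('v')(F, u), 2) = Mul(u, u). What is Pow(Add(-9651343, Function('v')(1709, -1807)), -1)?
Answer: Rational(-1, 6386096) ≈ -1.5659e-7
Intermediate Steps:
Function('v')(F, u) = Add(-2, Pow(u, 2)) (Function('v')(F, u) = Add(-2, Mul(u, u)) = Add(-2, Pow(u, 2)))
Pow(Add(-9651343, Function('v')(1709, -1807)), -1) = Pow(Add(-9651343, Add(-2, Pow(-1807, 2))), -1) = Pow(Add(-9651343, Add(-2, 3265249)), -1) = Pow(Add(-9651343, 3265247), -1) = Pow(-6386096, -1) = Rational(-1, 6386096)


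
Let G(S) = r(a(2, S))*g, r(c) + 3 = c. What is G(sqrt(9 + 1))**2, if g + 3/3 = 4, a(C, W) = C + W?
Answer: 99 - 18*sqrt(10) ≈ 42.079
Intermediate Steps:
g = 3 (g = -1 + 4 = 3)
r(c) = -3 + c
G(S) = -3 + 3*S (G(S) = (-3 + (2 + S))*3 = (-1 + S)*3 = -3 + 3*S)
G(sqrt(9 + 1))**2 = (-3 + 3*sqrt(9 + 1))**2 = (-3 + 3*sqrt(10))**2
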